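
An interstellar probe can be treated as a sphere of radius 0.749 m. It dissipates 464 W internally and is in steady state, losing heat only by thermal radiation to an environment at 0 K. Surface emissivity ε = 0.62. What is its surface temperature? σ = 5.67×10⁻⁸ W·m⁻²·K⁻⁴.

Steady state: internal power = radiated power, P = εσA T⁴.
Radiating area A = 4πr² = 7.050 m².
T⁴ = P/(εσA) = 464/(0.62·5.67×10⁻⁸·7.050) = 1.872×10⁹ K⁴.
T = (1.872×10⁹)^(1/4).

T ≈ 208 K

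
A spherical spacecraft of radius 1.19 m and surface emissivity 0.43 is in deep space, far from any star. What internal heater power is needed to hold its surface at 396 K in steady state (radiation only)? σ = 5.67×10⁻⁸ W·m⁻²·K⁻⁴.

P ≈ 10700 W

P = εσ·4πr²·T⁴.
4πr² = 17.80 m²; T⁴ = 2.459×10¹⁰ K⁴.
P = 0.43·5.67×10⁻⁸·17.80·2.459×10¹⁰.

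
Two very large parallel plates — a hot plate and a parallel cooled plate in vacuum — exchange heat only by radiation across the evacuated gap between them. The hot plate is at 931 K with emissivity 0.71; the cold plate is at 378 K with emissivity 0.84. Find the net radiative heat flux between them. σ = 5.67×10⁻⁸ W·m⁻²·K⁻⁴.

q ≈ 25900 W/m²

For two infinite grey parallel plates, q = σ(T₁⁴ − T₂⁴)/(1/ε₁ + 1/ε₂ − 1).
T₁⁴ − T₂⁴ = 7.513×10¹¹ − 2.042×10¹⁰ = 7.309×10¹¹ K⁴.
1/ε₁ + 1/ε₂ − 1 = 1.408 + 1.190 − 1 = 1.599.
q = 5.67×10⁻⁸ × 7.309×10¹¹ / 1.599.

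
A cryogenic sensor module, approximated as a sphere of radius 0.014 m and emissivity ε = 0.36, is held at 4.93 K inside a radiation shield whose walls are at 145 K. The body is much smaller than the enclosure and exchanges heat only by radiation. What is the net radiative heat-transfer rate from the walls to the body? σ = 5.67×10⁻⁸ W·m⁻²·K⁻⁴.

P_net ≈ 0.0222 W

For a small grey body in a large enclosure: P_net = εσA(T_body⁴ − T_wall⁴).
A = 4πr² = 0.002463 m²; T_body⁴ − T_wall⁴ = 590.7 − 4.421×10⁸ = -4.421×10⁸ K⁴.
|P_net| = 0.36·5.67×10⁻⁸·0.002463·4.421×10⁸.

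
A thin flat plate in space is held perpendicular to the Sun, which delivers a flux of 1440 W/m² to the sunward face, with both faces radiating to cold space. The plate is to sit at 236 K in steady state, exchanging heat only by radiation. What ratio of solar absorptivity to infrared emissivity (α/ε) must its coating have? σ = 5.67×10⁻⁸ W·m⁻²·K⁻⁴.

α/ε ≈ 0.244

Balance: αS·A = εσ·2A·T⁴ ⇒ α/ε = 2σT⁴/S.
α/ε = 2·5.67×10⁻⁸·(236)⁴/1440 = 2·5.67×10⁻⁸·3.102×10⁹/1440.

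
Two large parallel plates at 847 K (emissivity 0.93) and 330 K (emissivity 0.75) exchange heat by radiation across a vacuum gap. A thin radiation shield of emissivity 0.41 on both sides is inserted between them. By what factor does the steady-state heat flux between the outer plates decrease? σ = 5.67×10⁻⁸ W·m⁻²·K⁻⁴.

Without shield: q₀ = σΔ(T⁴)/(1/ε₁+1/ε₂−1) with denominator 1.409.
With shield the two gaps are in series; the resistances add: (1/ε₁+1/ε_s−1)+(1/ε_s+1/ε₂−1) = 2.514+2.772 = 5.287.
Heat-flux ratio q₀/q = 5.287/1.409.

factor ≈ 3.75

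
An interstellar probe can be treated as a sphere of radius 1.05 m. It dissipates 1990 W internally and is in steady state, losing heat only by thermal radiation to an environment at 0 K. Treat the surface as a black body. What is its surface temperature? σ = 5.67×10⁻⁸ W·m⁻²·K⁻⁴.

T ≈ 224 K

Steady state: internal power = radiated power, P = εσA T⁴.
Radiating area A = 4πr² = 13.85 m².
T⁴ = P/(εσA) = 1990/(1.0·5.67×10⁻⁸·13.85) = 2.533×10⁹ K⁴.
T = (2.533×10⁹)^(1/4).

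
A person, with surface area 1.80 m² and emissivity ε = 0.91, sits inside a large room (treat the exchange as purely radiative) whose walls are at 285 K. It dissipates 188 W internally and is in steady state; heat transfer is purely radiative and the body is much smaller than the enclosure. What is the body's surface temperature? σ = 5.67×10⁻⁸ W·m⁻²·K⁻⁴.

For a small grey body in a large enclosure, net radiated power = εσA(T⁴ − T_w⁴).
Steady state: P = εσA(T⁴ − T_w⁴) with A = 1.80 m².
T⁴ = P/(εσA) + T_w⁴ = 188/(0.91·5.67×10⁻⁸·1.800) + (285)⁴
    = 2.024×10⁹ + 6.598×10⁹ = 8.622×10⁹ K⁴.

T ≈ 305 K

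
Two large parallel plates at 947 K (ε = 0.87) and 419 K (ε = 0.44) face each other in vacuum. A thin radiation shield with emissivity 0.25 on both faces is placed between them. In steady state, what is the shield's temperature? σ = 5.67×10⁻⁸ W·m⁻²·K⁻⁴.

T_s ≈ 825 K

In steady state the net flux on the hot side equals that on the cold side.
σ(T₁⁴−T_s⁴)/D₁ = σ(T_s⁴−T₂⁴)/D₂, with D₁ = 1/ε₁+1/ε_s−1 = 4.149, D₂ = 1/ε_s+1/ε₂−1 = 5.273.
Solve for T_s⁴: T_s⁴ = (D₂·T₁⁴ + D₁·T₂⁴)/(D₁+D₂) = 4.636×10¹¹ K⁴.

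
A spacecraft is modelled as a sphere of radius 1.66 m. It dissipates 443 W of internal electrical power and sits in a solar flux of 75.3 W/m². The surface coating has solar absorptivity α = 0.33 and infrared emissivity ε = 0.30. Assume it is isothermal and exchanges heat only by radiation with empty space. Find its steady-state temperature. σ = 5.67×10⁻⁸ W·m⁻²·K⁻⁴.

T ≈ 183 K

At steady state, absorbed solar power + internal power = radiated power.
Absorbed: α·S·A_cross = 0.33·75.3·8.657 = 215.1 W (cross-section πr²).
Total input = 215.1 + 443 = 658.1 W.
Radiated: εσ·A_surf·T⁴ with A_surf = 4πr² = 34.63 m².
T⁴ = 658.1/(0.30·5.67×10⁻⁸·34.63) = 1.117×10⁹ K⁴.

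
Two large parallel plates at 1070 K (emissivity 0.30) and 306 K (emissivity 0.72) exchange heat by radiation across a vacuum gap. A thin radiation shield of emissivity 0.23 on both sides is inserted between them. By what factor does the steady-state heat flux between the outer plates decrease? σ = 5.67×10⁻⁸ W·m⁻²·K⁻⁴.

Without shield: q₀ = σΔ(T⁴)/(1/ε₁+1/ε₂−1) with denominator 3.722.
With shield the two gaps are in series; the resistances add: (1/ε₁+1/ε_s−1)+(1/ε_s+1/ε₂−1) = 6.681+4.737 = 11.42.
Heat-flux ratio q₀/q = 11.42/3.722.

factor ≈ 3.07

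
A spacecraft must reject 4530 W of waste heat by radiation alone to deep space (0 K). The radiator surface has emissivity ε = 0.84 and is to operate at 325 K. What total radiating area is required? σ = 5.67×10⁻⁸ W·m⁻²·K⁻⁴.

A ≈ 8.53 m²

P = εσA T⁴ ⇒ A = P/(εσT⁴).
T⁴ = 1.116×10¹⁰ K⁴.
A = 4530/(0.84 × 5.67×10⁻⁸ × 1.116×10¹⁰).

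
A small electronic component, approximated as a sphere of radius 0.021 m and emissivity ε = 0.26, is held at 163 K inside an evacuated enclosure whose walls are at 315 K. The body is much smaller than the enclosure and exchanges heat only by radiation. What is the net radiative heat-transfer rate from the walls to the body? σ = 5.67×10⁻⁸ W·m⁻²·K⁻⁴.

P_net ≈ 0.747 W

For a small grey body in a large enclosure: P_net = εσA(T_body⁴ − T_wall⁴).
A = 4πr² = 0.005542 m²; T_body⁴ − T_wall⁴ = 7.059×10⁸ − 9.846×10⁹ = -9.140×10⁹ K⁴.
|P_net| = 0.26·5.67×10⁻⁸·0.005542·9.140×10⁹.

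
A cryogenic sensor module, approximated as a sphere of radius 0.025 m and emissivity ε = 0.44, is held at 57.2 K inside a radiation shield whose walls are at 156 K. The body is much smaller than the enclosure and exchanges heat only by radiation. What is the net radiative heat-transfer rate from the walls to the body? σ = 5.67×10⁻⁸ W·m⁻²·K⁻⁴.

P_net ≈ 0.114 W

For a small grey body in a large enclosure: P_net = εσA(T_body⁴ − T_wall⁴).
A = 4πr² = 0.007854 m²; T_body⁴ − T_wall⁴ = 1.070×10⁷ − 5.922×10⁸ = -5.815×10⁸ K⁴.
|P_net| = 0.44·5.67×10⁻⁸·0.007854·5.815×10⁸.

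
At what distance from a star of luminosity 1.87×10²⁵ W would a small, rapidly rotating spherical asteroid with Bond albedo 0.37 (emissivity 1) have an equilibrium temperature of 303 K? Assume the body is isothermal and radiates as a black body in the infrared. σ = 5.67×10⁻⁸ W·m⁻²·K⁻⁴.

d ≈ 2.21×10¹⁰ m

For an isothermal black-emitting sphere, (1−a)S·πr² = σ·4πr²·T⁴ ⇒ S = 4σT⁴/(1−a).
S = 4·5.67×10⁻⁸·(303)⁴/0.630 = 3034 W/m².
Flux falls as S = L/(4πd²), so d = √(L/(4πS)) = √(1.87×10²⁵/(4π·3034)).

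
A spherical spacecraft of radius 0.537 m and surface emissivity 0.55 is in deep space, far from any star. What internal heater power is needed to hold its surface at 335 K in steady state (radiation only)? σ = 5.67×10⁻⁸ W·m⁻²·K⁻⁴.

P = εσ·4πr²·T⁴.
4πr² = 3.624 m²; T⁴ = 1.259×10¹⁰ K⁴.
P = 0.55·5.67×10⁻⁸·3.624·1.259×10¹⁰.

P ≈ 1420 W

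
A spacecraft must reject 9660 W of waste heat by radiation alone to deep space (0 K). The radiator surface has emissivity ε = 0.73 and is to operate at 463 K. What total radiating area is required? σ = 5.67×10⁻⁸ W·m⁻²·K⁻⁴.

A ≈ 5.08 m²

P = εσA T⁴ ⇒ A = P/(εσT⁴).
T⁴ = 4.595×10¹⁰ K⁴.
A = 9660/(0.73 × 5.67×10⁻⁸ × 4.595×10¹⁰).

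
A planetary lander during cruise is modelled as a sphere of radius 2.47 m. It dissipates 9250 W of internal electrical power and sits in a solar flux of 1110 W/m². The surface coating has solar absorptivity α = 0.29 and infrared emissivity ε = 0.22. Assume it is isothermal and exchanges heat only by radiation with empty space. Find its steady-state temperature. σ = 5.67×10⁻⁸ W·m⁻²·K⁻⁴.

At steady state, absorbed solar power + internal power = radiated power.
Absorbed: α·S·A_cross = 0.29·1110·19.17 = 6170 W (cross-section πr²).
Total input = 6170 + 9250 = 15420 W.
Radiated: εσ·A_surf·T⁴ with A_surf = 4πr² = 76.67 m².
T⁴ = 15420/(0.22·5.67×10⁻⁸·76.67) = 1.612×10¹⁰ K⁴.

T ≈ 356 K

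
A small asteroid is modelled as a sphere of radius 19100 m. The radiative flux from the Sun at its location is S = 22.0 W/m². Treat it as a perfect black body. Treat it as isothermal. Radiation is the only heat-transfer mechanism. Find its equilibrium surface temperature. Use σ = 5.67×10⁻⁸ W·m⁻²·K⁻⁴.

At equilibrium, absorbed power = emitted power.
Absorbing cross-section = πr² = 1.146×10⁹ m²; emitting surface = 4πr² = 4.584×10⁹ m² (ratio 4).
S·A_cross = εσ·A_surf·T⁴  ⇒  T⁴ = S/(4σ).
T⁴ = 1.00·22.0/(4·5.67×10⁻⁸) = 9.700×10⁷ K⁴.
T = (9.700×10⁷)^(1/4).

T ≈ 99.2 K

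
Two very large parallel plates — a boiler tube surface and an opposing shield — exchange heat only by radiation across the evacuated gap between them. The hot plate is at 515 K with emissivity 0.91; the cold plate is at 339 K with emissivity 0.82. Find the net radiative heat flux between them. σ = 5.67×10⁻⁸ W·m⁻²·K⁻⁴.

For two infinite grey parallel plates, q = σ(T₁⁴ − T₂⁴)/(1/ε₁ + 1/ε₂ − 1).
T₁⁴ − T₂⁴ = 7.034×10¹⁰ − 1.321×10¹⁰ = 5.714×10¹⁰ K⁴.
1/ε₁ + 1/ε₂ − 1 = 1.099 + 1.220 − 1 = 1.318.
q = 5.67×10⁻⁸ × 5.714×10¹⁰ / 1.318.

q ≈ 2460 W/m²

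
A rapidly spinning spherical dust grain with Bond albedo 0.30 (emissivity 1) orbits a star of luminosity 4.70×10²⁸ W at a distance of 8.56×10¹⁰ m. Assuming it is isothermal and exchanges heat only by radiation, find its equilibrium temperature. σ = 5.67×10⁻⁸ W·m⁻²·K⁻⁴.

T ≈ 1120 K

First find the stellar flux at distance d: S = L/(4πd²) = 4.70×10²⁸/(4π·(8.56×10¹⁰)²) = 5.104×10⁵ W/m².
For an isothermal sphere, absorbed (1−a)S·πr² = emitted σ·4πr²·T⁴, so T⁴ = (1−a)S/(4σ).
T⁴ = 0.700·5.104×10⁵/(4·5.67×10⁻⁸) = 1.575×10¹² K⁴.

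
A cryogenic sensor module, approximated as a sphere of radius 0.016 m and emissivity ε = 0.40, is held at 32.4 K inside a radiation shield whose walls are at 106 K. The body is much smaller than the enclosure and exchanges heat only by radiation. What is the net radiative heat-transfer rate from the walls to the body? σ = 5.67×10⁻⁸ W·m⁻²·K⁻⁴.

P_net ≈ 0.00913 W

For a small grey body in a large enclosure: P_net = εσA(T_body⁴ − T_wall⁴).
A = 4πr² = 0.003217 m²; T_body⁴ − T_wall⁴ = 1.102×10⁶ − 1.262×10⁸ = -1.251×10⁸ K⁴.
|P_net| = 0.40·5.67×10⁻⁸·0.003217·1.251×10⁸.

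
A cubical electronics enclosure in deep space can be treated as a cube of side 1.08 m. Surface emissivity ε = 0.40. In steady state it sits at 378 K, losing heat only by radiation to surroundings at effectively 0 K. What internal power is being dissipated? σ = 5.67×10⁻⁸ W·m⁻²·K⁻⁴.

Steady state: P = εσA T⁴.
A = 6L² = 6.998 m²; T⁴ = (378)⁴ = 2.042×10¹⁰ K⁴.
P = 0.40 × 5.67×10⁻⁸ × 6.998 × 2.042×10¹⁰.

P ≈ 3240 W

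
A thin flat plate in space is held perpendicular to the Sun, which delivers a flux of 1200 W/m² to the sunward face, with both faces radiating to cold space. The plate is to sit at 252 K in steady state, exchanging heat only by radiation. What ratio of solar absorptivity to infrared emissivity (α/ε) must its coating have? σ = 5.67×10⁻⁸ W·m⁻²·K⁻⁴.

Balance: αS·A = εσ·2A·T⁴ ⇒ α/ε = 2σT⁴/S.
α/ε = 2·5.67×10⁻⁸·(252)⁴/1200 = 2·5.67×10⁻⁸·4.033×10⁹/1200.

α/ε ≈ 0.381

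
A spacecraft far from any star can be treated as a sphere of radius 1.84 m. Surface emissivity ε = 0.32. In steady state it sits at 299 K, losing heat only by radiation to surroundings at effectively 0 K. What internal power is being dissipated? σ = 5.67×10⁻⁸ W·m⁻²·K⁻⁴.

Steady state: P = εσA T⁴.
A = 4πr² = 42.54 m²; T⁴ = (299)⁴ = 7.993×10⁹ K⁴.
P = 0.32 × 5.67×10⁻⁸ × 42.54 × 7.993×10⁹.

P ≈ 6170 W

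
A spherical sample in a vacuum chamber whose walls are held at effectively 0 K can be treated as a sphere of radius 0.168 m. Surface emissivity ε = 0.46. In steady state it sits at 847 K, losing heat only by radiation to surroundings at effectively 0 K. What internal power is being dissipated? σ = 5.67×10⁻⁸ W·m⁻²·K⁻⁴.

Steady state: P = εσA T⁴.
A = 4πr² = 0.3547 m²; T⁴ = (847)⁴ = 5.147×10¹¹ K⁴.
P = 0.46 × 5.67×10⁻⁸ × 0.3547 × 5.147×10¹¹.

P ≈ 4760 W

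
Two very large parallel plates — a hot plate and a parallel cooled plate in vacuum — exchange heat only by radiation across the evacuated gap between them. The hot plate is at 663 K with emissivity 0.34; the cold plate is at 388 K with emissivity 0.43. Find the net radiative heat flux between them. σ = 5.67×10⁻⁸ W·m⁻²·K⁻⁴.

q ≈ 2270 W/m²

For two infinite grey parallel plates, q = σ(T₁⁴ − T₂⁴)/(1/ε₁ + 1/ε₂ − 1).
T₁⁴ − T₂⁴ = 1.932×10¹¹ − 2.266×10¹⁰ = 1.706×10¹¹ K⁴.
1/ε₁ + 1/ε₂ − 1 = 2.941 + 2.326 − 1 = 4.267.
q = 5.67×10⁻⁸ × 1.706×10¹¹ / 4.267.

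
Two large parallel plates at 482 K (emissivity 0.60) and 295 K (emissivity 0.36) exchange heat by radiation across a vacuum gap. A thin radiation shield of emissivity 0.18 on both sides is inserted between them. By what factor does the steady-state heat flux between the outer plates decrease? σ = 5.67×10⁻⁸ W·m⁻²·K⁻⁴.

factor ≈ 3.94

Without shield: q₀ = σΔ(T⁴)/(1/ε₁+1/ε₂−1) with denominator 3.444.
With shield the two gaps are in series; the resistances add: (1/ε₁+1/ε_s−1)+(1/ε_s+1/ε₂−1) = 6.222+7.333 = 13.56.
Heat-flux ratio q₀/q = 13.56/3.444.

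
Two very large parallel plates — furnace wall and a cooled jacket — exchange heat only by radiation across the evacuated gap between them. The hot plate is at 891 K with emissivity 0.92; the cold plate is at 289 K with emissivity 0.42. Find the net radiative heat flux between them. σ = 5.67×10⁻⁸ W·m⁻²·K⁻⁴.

q ≈ 14300 W/m²

For two infinite grey parallel plates, q = σ(T₁⁴ − T₂⁴)/(1/ε₁ + 1/ε₂ − 1).
T₁⁴ − T₂⁴ = 6.302×10¹¹ − 6.976×10⁹ = 6.233×10¹¹ K⁴.
1/ε₁ + 1/ε₂ − 1 = 1.087 + 2.381 − 1 = 2.468.
q = 5.67×10⁻⁸ × 6.233×10¹¹ / 2.468.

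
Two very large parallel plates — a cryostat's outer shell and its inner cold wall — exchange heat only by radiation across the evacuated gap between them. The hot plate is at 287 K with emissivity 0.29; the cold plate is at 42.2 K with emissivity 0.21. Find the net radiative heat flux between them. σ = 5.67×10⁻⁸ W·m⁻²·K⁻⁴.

q ≈ 53.3 W/m²

For two infinite grey parallel plates, q = σ(T₁⁴ − T₂⁴)/(1/ε₁ + 1/ε₂ − 1).
T₁⁴ − T₂⁴ = 6.785×10⁹ − 3.171×10⁶ = 6.781×10⁹ K⁴.
1/ε₁ + 1/ε₂ − 1 = 3.448 + 4.762 − 1 = 7.210.
q = 5.67×10⁻⁸ × 6.781×10⁹ / 7.210.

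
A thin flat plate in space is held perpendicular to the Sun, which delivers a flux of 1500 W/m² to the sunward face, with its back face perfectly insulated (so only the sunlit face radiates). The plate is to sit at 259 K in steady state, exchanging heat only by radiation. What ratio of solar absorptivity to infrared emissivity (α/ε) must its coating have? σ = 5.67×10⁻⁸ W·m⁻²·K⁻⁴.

Balance: αS·A = εσ·1A·T⁴ ⇒ α/ε = σT⁴/S.
α/ε = 5.67×10⁻⁸·(259)⁴/1500 = 5.67×10⁻⁸·4.500×10⁹/1500.

α/ε ≈ 0.170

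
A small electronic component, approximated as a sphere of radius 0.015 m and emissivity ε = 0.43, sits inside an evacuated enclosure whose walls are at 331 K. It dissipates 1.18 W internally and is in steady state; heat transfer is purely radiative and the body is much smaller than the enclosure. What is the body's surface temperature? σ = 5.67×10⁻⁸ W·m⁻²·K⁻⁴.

T ≈ 413 K

For a small grey body in a large enclosure, net radiated power = εσA(T⁴ − T_w⁴).
Steady state: P = εσA(T⁴ − T_w⁴) with A = 4πr² = 0.002827 m².
T⁴ = P/(εσA) + T_w⁴ = 1.18/(0.43·5.67×10⁻⁸·0.002827) + (331)⁴
    = 1.712×10¹⁰ + 1.200×10¹⁰ = 2.912×10¹⁰ K⁴.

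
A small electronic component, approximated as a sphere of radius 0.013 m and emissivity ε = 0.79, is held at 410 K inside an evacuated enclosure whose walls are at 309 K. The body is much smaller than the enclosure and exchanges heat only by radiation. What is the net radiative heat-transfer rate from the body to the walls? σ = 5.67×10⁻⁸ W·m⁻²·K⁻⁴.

P_net ≈ 1.82 W

For a small grey body in a large enclosure: P_net = εσA(T_body⁴ − T_wall⁴).
A = 4πr² = 0.002124 m²; T_body⁴ − T_wall⁴ = 2.826×10¹⁰ − 9.117×10⁹ = 1.914×10¹⁰ K⁴.
|P_net| = 0.79·5.67×10⁻⁸·0.002124·1.914×10¹⁰.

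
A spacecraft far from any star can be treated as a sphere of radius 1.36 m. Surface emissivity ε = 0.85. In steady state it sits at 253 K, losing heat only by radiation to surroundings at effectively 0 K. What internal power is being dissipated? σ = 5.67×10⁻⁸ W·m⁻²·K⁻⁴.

Steady state: P = εσA T⁴.
A = 4πr² = 23.24 m²; T⁴ = (253)⁴ = 4.097×10⁹ K⁴.
P = 0.85 × 5.67×10⁻⁸ × 23.24 × 4.097×10⁹.

P ≈ 4590 W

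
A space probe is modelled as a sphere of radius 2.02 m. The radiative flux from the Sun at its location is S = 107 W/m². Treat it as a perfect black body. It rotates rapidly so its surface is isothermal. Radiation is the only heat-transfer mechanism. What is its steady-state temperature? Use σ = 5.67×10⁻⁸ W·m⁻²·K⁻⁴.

At equilibrium, absorbed power = emitted power.
Absorbing cross-section = πr² = 12.82 m²; emitting surface = 4πr² = 51.28 m² (ratio 4).
S·A_cross = εσ·A_surf·T⁴  ⇒  T⁴ = S/(4σ).
T⁴ = 1.00·107/(4·5.67×10⁻⁸) = 4.718×10⁸ K⁴.
T = (4.718×10⁸)^(1/4).

T ≈ 147 K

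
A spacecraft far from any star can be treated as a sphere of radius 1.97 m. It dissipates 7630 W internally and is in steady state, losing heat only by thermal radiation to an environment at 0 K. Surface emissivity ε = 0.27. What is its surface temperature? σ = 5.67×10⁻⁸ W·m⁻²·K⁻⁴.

Steady state: internal power = radiated power, P = εσA T⁴.
Radiating area A = 4πr² = 48.77 m².
T⁴ = P/(εσA) = 7630/(0.27·5.67×10⁻⁸·48.77) = 1.022×10¹⁰ K⁴.
T = (1.022×10¹⁰)^(1/4).

T ≈ 318 K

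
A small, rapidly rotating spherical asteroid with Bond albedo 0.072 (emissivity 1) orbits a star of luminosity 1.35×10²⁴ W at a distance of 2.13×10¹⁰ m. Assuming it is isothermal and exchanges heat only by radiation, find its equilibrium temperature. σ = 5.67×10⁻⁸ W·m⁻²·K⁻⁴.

First find the stellar flux at distance d: S = L/(4πd²) = 1.35×10²⁴/(4π·(2.13×10¹⁰)²) = 236.8 W/m².
For an isothermal sphere, absorbed (1−a)S·πr² = emitted σ·4πr²·T⁴, so T⁴ = (1−a)S/(4σ).
T⁴ = 0.928·236.8/(4·5.67×10⁻⁸) = 9.689×10⁸ K⁴.

T ≈ 176 K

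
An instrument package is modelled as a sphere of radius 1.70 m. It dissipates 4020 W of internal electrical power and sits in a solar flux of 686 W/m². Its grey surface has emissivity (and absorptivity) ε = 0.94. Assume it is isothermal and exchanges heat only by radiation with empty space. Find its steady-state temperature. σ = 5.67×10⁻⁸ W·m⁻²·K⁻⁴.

At steady state, absorbed solar power + internal power = radiated power.
Absorbed: α·S·A_cross = 0.94·686·9.079 = 5855 W (cross-section πr²).
Total input = 5855 + 4020 = 9875 W.
Radiated: εσ·A_surf·T⁴ with A_surf = 4πr² = 36.32 m².
T⁴ = 9875/(0.94·5.67×10⁻⁸·36.32) = 5.102×10⁹ K⁴.

T ≈ 267 K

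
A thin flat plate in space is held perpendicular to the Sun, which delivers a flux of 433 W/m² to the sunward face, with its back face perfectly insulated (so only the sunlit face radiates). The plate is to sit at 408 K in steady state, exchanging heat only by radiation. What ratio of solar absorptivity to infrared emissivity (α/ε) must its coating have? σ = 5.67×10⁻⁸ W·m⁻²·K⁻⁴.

α/ε ≈ 3.63

Balance: αS·A = εσ·1A·T⁴ ⇒ α/ε = σT⁴/S.
α/ε = 5.67×10⁻⁸·(408)⁴/433 = 5.67×10⁻⁸·2.771×10¹⁰/433.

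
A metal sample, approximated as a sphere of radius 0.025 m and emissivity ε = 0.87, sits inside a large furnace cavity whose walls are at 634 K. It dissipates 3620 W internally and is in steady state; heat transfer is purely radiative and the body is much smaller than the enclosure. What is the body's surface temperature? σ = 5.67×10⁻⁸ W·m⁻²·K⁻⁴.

T ≈ 1760 K

For a small grey body in a large enclosure, net radiated power = εσA(T⁴ − T_w⁴).
Steady state: P = εσA(T⁴ − T_w⁴) with A = 4πr² = 0.007854 m².
T⁴ = P/(εσA) + T_w⁴ = 3620/(0.87·5.67×10⁻⁸·0.007854) + (634)⁴
    = 9.344×10¹² + 1.616×10¹¹ = 9.505×10¹² K⁴.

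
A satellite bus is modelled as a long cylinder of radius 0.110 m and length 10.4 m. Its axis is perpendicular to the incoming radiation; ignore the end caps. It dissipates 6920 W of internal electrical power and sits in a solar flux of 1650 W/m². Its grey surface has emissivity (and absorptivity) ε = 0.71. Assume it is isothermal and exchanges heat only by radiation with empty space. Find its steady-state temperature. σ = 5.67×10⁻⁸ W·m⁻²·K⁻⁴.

T ≈ 427 K

At steady state, absorbed solar power + internal power = radiated power.
Absorbed: α·S·A_cross = 0.71·1650·2.288 = 2680 W (cross-section 2rL).
Total input = 2680 + 6920 = 9600 W.
Radiated: εσ·A_surf·T⁴ with A_surf = 2πrL = 7.188 m².
T⁴ = 9600/(0.71·5.67×10⁻⁸·7.188) = 3.318×10¹⁰ K⁴.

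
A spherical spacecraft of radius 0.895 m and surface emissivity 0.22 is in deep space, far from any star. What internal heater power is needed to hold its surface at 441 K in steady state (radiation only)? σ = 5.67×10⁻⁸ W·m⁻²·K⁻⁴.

P = εσ·4πr²·T⁴.
4πr² = 10.07 m²; T⁴ = 3.782×10¹⁰ K⁴.
P = 0.22·5.67×10⁻⁸·10.07·3.782×10¹⁰.

P ≈ 4750 W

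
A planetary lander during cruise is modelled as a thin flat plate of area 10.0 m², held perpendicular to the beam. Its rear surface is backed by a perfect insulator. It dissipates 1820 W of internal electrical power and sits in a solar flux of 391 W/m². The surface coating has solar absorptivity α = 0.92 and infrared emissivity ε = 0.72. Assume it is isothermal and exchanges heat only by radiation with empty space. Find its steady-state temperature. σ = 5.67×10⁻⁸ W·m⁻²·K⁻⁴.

T ≈ 339 K

At steady state, absorbed solar power + internal power = radiated power.
Absorbed: α·S·A_cross = 0.92·391·10.00 = 3597 W (cross-section A).
Total input = 3597 + 1820 = 5417 W.
Radiated: εσ·A_surf·T⁴ with A_surf = A = 10.00 m².
T⁴ = 5417/(0.72·5.67×10⁻⁸·10.00) = 1.327×10¹⁰ K⁴.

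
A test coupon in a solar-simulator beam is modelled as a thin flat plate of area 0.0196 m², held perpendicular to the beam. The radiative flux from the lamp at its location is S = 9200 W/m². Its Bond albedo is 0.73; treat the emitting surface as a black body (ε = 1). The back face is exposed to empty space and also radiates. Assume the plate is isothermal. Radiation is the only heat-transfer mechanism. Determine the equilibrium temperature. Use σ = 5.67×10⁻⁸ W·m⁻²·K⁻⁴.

T ≈ 385 K

At equilibrium, absorbed power = emitted power.
Absorbing cross-section = A = 0.01960 m²; emitting surface = 2A = 0.03920 m² (ratio 2).
(1−a)S·A_cross = εσ·A_surf·T⁴  ⇒  T⁴ = (1−a)S/(2σ).
T⁴ = 0.270·9200/(2·5.67×10⁻⁸) = 2.190×10¹⁰ K⁴.
T = (2.190×10¹⁰)^(1/4).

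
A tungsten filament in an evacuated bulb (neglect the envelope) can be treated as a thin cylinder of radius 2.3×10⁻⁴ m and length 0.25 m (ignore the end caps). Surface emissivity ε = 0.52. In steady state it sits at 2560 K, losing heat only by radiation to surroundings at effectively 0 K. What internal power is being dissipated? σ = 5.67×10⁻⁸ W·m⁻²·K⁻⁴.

Steady state: P = εσA T⁴.
A = 2πrL = 3.613×10⁻⁴ m²; T⁴ = (2560)⁴ = 4.295×10¹³ K⁴.
P = 0.52 × 5.67×10⁻⁸ × 3.613×10⁻⁴ × 4.295×10¹³.

P ≈ 458 W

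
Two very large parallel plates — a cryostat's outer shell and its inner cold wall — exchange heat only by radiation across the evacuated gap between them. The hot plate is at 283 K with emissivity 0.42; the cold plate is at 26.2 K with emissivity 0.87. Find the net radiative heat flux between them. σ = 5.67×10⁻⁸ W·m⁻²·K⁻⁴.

For two infinite grey parallel plates, q = σ(T₁⁴ − T₂⁴)/(1/ε₁ + 1/ε₂ − 1).
T₁⁴ − T₂⁴ = 6.414×10⁹ − 4.712×10⁵ = 6.414×10⁹ K⁴.
1/ε₁ + 1/ε₂ − 1 = 2.381 + 1.149 − 1 = 2.530.
q = 5.67×10⁻⁸ × 6.414×10⁹ / 2.530.

q ≈ 144 W/m²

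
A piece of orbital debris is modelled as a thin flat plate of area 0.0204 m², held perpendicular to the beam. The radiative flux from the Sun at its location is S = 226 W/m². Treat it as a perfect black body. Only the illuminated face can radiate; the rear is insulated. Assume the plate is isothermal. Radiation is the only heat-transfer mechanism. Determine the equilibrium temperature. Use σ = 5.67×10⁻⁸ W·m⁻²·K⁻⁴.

T ≈ 251 K

At equilibrium, absorbed power = emitted power.
Absorbing cross-section = A = 0.02040 m²; emitting surface = A = 0.02040 m² (ratio 1).
S·A_cross = εσ·A_surf·T⁴  ⇒  T⁴ = S/(1σ).
T⁴ = 1.00·226/(1·5.67×10⁻⁸) = 3.986×10⁹ K⁴.
T = (3.986×10⁹)^(1/4).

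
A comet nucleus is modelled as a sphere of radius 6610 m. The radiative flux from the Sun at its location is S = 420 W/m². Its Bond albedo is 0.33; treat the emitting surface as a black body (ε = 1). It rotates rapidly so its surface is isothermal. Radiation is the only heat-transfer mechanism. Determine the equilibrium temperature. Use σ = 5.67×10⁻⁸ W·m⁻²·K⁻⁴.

T ≈ 188 K

At equilibrium, absorbed power = emitted power.
Absorbing cross-section = πr² = 1.373×10⁸ m²; emitting surface = 4πr² = 5.491×10⁸ m² (ratio 4).
(1−a)S·A_cross = εσ·A_surf·T⁴  ⇒  T⁴ = (1−a)S/(4σ).
T⁴ = 0.670·420/(4·5.67×10⁻⁸) = 1.241×10⁹ K⁴.
T = (1.241×10⁹)^(1/4).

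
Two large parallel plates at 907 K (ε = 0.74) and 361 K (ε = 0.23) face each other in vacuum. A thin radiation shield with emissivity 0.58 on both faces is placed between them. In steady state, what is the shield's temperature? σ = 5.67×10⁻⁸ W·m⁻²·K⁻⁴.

T_s ≈ 835 K

In steady state the net flux on the hot side equals that on the cold side.
σ(T₁⁴−T_s⁴)/D₁ = σ(T_s⁴−T₂⁴)/D₂, with D₁ = 1/ε₁+1/ε_s−1 = 2.075, D₂ = 1/ε_s+1/ε₂−1 = 5.072.
Solve for T_s⁴: T_s⁴ = (D₂·T₁⁴ + D₁·T₂⁴)/(D₁+D₂) = 4.852×10¹¹ K⁴.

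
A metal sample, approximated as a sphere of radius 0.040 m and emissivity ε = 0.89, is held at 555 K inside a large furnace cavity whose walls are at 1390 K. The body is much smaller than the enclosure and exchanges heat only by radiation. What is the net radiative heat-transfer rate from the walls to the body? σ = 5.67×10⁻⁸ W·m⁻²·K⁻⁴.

P_net ≈ 3690 W

For a small grey body in a large enclosure: P_net = εσA(T_body⁴ − T_wall⁴).
A = 4πr² = 0.02011 m²; T_body⁴ − T_wall⁴ = 9.488×10¹⁰ − 3.733×10¹² = -3.638×10¹² K⁴.
|P_net| = 0.89·5.67×10⁻⁸·0.02011·3.638×10¹².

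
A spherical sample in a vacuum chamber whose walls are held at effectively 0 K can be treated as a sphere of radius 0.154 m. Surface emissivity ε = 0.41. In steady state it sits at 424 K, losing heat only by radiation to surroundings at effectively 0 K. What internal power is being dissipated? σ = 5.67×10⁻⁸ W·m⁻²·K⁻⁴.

P ≈ 224 W

Steady state: P = εσA T⁴.
A = 4πr² = 0.2980 m²; T⁴ = (424)⁴ = 3.232×10¹⁰ K⁴.
P = 0.41 × 5.67×10⁻⁸ × 0.2980 × 3.232×10¹⁰.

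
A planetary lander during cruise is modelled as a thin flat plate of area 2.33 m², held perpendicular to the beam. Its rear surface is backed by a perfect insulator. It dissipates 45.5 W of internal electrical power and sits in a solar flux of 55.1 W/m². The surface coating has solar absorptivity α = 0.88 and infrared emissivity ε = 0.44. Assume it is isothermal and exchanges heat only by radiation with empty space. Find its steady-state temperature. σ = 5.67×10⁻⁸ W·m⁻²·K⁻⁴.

At steady state, absorbed solar power + internal power = radiated power.
Absorbed: α·S·A_cross = 0.88·55.1·2.330 = 113.0 W (cross-section A).
Total input = 113.0 + 45.5 = 158.5 W.
Radiated: εσ·A_surf·T⁴ with A_surf = A = 2.330 m².
T⁴ = 158.5/(0.44·5.67×10⁻⁸·2.330) = 2.726×10⁹ K⁴.

T ≈ 229 K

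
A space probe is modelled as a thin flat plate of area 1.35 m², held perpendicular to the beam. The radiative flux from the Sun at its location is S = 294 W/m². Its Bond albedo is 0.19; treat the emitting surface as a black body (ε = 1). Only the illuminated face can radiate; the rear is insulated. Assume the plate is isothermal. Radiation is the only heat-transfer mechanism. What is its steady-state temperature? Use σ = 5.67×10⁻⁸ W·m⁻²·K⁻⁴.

At equilibrium, absorbed power = emitted power.
Absorbing cross-section = A = 1.350 m²; emitting surface = A = 1.350 m² (ratio 1).
(1−a)S·A_cross = εσ·A_surf·T⁴  ⇒  T⁴ = (1−a)S/(1σ).
T⁴ = 0.810·294/(1·5.67×10⁻⁸) = 4.200×10⁹ K⁴.
T = (4.200×10⁹)^(1/4).

T ≈ 255 K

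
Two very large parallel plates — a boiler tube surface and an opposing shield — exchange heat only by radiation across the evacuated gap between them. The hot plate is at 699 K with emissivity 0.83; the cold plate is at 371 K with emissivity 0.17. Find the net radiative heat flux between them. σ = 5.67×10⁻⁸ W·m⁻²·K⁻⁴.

q ≈ 2050 W/m²

For two infinite grey parallel plates, q = σ(T₁⁴ − T₂⁴)/(1/ε₁ + 1/ε₂ − 1).
T₁⁴ − T₂⁴ = 2.387×10¹¹ − 1.895×10¹⁰ = 2.198×10¹¹ K⁴.
1/ε₁ + 1/ε₂ − 1 = 1.205 + 5.882 − 1 = 6.087.
q = 5.67×10⁻⁸ × 2.198×10¹¹ / 6.087.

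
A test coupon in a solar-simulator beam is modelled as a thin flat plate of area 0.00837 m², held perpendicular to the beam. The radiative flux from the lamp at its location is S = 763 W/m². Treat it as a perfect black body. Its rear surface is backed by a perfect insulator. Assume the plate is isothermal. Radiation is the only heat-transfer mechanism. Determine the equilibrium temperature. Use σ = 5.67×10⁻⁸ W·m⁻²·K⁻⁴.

At equilibrium, absorbed power = emitted power.
Absorbing cross-section = A = 0.008370 m²; emitting surface = A = 0.008370 m² (ratio 1).
S·A_cross = εσ·A_surf·T⁴  ⇒  T⁴ = S/(1σ).
T⁴ = 1.00·763/(1·5.67×10⁻⁸) = 1.346×10¹⁰ K⁴.
T = (1.346×10¹⁰)^(1/4).

T ≈ 341 K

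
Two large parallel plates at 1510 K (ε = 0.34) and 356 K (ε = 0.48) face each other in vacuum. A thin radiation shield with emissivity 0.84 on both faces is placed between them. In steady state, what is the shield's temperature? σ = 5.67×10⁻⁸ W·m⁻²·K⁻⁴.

In steady state the net flux on the hot side equals that on the cold side.
σ(T₁⁴−T_s⁴)/D₁ = σ(T_s⁴−T₂⁴)/D₂, with D₁ = 1/ε₁+1/ε_s−1 = 3.132, D₂ = 1/ε_s+1/ε₂−1 = 2.274.
Solve for T_s⁴: T_s⁴ = (D₂·T₁⁴ + D₁·T₂⁴)/(D₁+D₂) = 2.196×10¹² K⁴.

T_s ≈ 1220 K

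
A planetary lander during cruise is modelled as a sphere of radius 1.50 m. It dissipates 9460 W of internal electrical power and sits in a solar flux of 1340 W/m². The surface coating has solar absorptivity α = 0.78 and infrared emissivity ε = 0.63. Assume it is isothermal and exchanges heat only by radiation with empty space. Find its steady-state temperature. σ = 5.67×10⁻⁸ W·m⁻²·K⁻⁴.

T ≈ 359 K

At steady state, absorbed solar power + internal power = radiated power.
Absorbed: α·S·A_cross = 0.78·1340·7.069 = 7388 W (cross-section πr²).
Total input = 7388 + 9460 = 16850 W.
Radiated: εσ·A_surf·T⁴ with A_surf = 4πr² = 28.27 m².
T⁴ = 16850/(0.63·5.67×10⁻⁸·28.27) = 1.668×10¹⁰ K⁴.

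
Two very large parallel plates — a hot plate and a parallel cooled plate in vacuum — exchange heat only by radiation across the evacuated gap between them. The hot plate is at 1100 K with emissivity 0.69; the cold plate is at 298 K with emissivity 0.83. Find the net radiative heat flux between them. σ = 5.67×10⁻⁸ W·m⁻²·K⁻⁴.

For two infinite grey parallel plates, q = σ(T₁⁴ − T₂⁴)/(1/ε₁ + 1/ε₂ − 1).
T₁⁴ − T₂⁴ = 1.464×10¹² − 7.886×10⁹ = 1.456×10¹² K⁴.
1/ε₁ + 1/ε₂ − 1 = 1.449 + 1.205 − 1 = 1.654.
q = 5.67×10⁻⁸ × 1.456×10¹² / 1.654.

q ≈ 49900 W/m²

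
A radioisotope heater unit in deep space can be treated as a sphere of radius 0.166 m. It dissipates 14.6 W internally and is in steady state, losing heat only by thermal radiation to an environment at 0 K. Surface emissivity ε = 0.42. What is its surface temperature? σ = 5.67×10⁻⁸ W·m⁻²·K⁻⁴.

Steady state: internal power = radiated power, P = εσA T⁴.
Radiating area A = 4πr² = 0.3463 m².
T⁴ = P/(εσA) = 14.6/(0.42·5.67×10⁻⁸·0.3463) = 1.770×10⁹ K⁴.
T = (1.770×10⁹)^(1/4).

T ≈ 205 K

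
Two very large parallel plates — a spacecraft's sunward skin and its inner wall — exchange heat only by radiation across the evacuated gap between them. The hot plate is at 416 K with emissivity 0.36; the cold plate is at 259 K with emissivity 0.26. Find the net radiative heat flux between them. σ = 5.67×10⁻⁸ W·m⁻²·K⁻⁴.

q ≈ 257 W/m²

For two infinite grey parallel plates, q = σ(T₁⁴ − T₂⁴)/(1/ε₁ + 1/ε₂ − 1).
T₁⁴ − T₂⁴ = 2.995×10¹⁰ − 4.500×10⁹ = 2.545×10¹⁰ K⁴.
1/ε₁ + 1/ε₂ − 1 = 2.778 + 3.846 − 1 = 5.624.
q = 5.67×10⁻⁸ × 2.545×10¹⁰ / 5.624.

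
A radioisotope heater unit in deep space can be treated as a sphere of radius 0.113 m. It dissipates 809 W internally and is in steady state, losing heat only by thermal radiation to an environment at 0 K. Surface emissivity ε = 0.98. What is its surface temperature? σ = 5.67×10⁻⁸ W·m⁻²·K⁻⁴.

T ≈ 549 K

Steady state: internal power = radiated power, P = εσA T⁴.
Radiating area A = 4πr² = 0.1605 m².
T⁴ = P/(εσA) = 809/(0.98·5.67×10⁻⁸·0.1605) = 9.073×10¹⁰ K⁴.
T = (9.073×10¹⁰)^(1/4).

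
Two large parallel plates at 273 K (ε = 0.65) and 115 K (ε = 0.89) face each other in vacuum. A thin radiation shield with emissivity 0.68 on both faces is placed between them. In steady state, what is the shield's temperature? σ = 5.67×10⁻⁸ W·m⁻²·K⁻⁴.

In steady state the net flux on the hot side equals that on the cold side.
σ(T₁⁴−T_s⁴)/D₁ = σ(T_s⁴−T₂⁴)/D₂, with D₁ = 1/ε₁+1/ε_s−1 = 2.009, D₂ = 1/ε_s+1/ε₂−1 = 1.594.
Solve for T_s⁴: T_s⁴ = (D₂·T₁⁴ + D₁·T₂⁴)/(D₁+D₂) = 2.555×10⁹ K⁴.

T_s ≈ 225 K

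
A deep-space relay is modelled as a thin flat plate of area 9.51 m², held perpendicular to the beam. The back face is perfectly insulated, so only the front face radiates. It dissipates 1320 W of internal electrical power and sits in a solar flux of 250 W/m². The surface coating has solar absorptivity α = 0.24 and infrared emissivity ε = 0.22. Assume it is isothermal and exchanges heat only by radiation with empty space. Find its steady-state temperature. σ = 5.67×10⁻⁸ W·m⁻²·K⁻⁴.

At steady state, absorbed solar power + internal power = radiated power.
Absorbed: α·S·A_cross = 0.24·250·9.510 = 570.6 W (cross-section A).
Total input = 570.6 + 1320 = 1891 W.
Radiated: εσ·A_surf·T⁴ with A_surf = A = 9.510 m².
T⁴ = 1891/(0.22·5.67×10⁻⁸·9.510) = 1.594×10¹⁰ K⁴.

T ≈ 355 K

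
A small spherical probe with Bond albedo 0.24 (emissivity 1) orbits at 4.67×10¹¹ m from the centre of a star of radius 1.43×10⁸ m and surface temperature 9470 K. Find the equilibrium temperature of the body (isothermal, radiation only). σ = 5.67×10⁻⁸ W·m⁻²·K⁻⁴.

The star's surface emits σT_*⁴; at distance d the flux is S = σT_*⁴(R_*/d)².
S = 5.67×10⁻⁸·(9470)⁴·(1.43×10⁸/4.67×10¹¹)² = 42.76 W/m².
For an isothermal sphere T⁴ = (1−a)S/(4σ) = 1.433×10⁸ K⁴.

T ≈ 109 K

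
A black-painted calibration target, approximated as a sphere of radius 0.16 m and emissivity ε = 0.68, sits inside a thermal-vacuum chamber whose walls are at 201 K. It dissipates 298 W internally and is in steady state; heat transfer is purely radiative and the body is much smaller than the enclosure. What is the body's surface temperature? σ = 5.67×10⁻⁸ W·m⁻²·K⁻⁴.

For a small grey body in a large enclosure, net radiated power = εσA(T⁴ − T_w⁴).
Steady state: P = εσA(T⁴ − T_w⁴) with A = 4πr² = 0.3217 m².
T⁴ = P/(εσA) + T_w⁴ = 298/(0.68·5.67×10⁻⁸·0.3217) + (201)⁴
    = 2.403×10¹⁰ + 1.632×10⁹ = 2.566×10¹⁰ K⁴.

T ≈ 400 K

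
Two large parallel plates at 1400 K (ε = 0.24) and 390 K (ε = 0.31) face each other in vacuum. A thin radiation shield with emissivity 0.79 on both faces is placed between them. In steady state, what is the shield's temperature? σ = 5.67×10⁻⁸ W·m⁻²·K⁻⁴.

In steady state the net flux on the hot side equals that on the cold side.
σ(T₁⁴−T_s⁴)/D₁ = σ(T_s⁴−T₂⁴)/D₂, with D₁ = 1/ε₁+1/ε_s−1 = 4.432, D₂ = 1/ε_s+1/ε₂−1 = 3.492.
Solve for T_s⁴: T_s⁴ = (D₂·T₁⁴ + D₁·T₂⁴)/(D₁+D₂) = 1.706×10¹² K⁴.

T_s ≈ 1140 K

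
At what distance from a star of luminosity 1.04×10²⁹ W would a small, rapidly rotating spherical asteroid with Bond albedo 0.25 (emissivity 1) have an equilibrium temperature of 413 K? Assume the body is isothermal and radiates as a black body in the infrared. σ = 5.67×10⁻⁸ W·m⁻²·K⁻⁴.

For an isothermal black-emitting sphere, (1−a)S·πr² = σ·4πr²·T⁴ ⇒ S = 4σT⁴/(1−a).
S = 4·5.67×10⁻⁸·(413)⁴/0.750 = 8798 W/m².
Flux falls as S = L/(4πd²), so d = √(L/(4πS)) = √(1.04×10²⁹/(4π·8798)).

d ≈ 9.70×10¹¹ m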